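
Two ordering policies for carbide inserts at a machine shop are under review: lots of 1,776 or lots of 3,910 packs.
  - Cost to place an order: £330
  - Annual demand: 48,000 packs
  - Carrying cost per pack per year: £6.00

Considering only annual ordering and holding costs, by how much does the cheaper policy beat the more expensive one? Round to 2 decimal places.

£1,534.23

For each Q, cost = (D/Q)·S + (Q/2)·H.
TC(1,776) = (48,000/1,776)×330 + (1,776/2)×6 = £14,246.92
TC(3,910) = (48,000/3,910)×330 + (3,910/2)×6 = £15,781.15
|ΔTC| = |£14,246.92 − £15,781.15| = £1,534.23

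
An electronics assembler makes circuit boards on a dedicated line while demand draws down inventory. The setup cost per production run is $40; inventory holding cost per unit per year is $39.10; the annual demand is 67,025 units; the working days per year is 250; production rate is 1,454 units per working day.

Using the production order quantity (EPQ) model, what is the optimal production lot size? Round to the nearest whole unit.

Daily demand d = 67,025/250 = 268.100; p = 1454; 1 − d/p = 0.81561
EPQ = √(2DS / (H(1 − d/p)))
    = √(2 × 67,025 × 40 / (39.1 × 0.81561)) ≈ 410.05

410 units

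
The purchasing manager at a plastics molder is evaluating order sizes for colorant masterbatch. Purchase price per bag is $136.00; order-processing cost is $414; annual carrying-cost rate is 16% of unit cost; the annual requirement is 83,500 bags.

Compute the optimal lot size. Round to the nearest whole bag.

Carrying cost H = $136 × 16% = $21.7600/bag/yr
Optimal lot size Q* = (2 × 83,500 × $414 / $21.76)^½ ≈ 1,782.50

1,782 bags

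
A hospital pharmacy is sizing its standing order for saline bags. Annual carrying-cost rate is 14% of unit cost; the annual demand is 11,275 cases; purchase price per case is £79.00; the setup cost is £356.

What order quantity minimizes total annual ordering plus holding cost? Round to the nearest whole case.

852 cases

Carrying cost H = £79 × 14% = £11.0600/case/yr
2DS/H = 2·11,275·356/11.06 = 725,840.87
EOQ = √725,840.87 ≈ 851.96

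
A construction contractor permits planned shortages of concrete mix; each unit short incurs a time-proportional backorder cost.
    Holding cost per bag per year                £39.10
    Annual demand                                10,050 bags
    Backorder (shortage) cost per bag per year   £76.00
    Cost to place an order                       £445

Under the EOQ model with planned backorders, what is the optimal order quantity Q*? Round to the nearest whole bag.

Q* = √(2DS/H) · √((H + b)/b)
   = √(2 × 10,050 × 445 / 39.1) · √((39.1 + 76) / 76)
   = 478.288 × 1.2306 ≈ 588.60

589 bags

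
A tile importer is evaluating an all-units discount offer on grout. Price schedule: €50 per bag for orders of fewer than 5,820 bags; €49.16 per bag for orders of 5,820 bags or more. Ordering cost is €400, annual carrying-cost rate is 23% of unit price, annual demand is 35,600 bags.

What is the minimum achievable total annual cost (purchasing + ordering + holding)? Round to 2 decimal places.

H₁ = 23%×€50 = €11.5000;  H₂ = 23%×€49.16 = €11.3068
EOQ₁ = √(2×35,600×400/11.5000) = 1,573.70  (< 5,820, feasible at tier 1)
EOQ₂ = √(2×35,600×400/11.3068) = 1,587.08  (< 5,820 → use Q = 5,820 at tier-2 price)
TC(tier 1 (EOQ₁), Q≈1,573.7) = €1,798,097.51
TC(tier 2, Q≈5,820.0) = €1,785,445.52
Minimum at tier 2: €1,785,445.52

€1,785,445.52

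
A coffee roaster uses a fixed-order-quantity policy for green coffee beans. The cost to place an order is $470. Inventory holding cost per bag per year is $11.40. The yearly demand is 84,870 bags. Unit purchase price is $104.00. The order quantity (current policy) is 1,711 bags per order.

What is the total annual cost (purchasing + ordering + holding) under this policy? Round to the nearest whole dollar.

$8,859,546

Ordering: D/Q × S = 84,870/1,711 × $470 = $23,313.21
Holding:  Q/2 × H = 1,711/2 × $11.4 = $9,752.70
Purchase cost = D·C = 84,870 × 104 = $8,826,480.00
Total = $23,313.21 + $9,752.70 + $8,826,480.00 = $8,859,545.91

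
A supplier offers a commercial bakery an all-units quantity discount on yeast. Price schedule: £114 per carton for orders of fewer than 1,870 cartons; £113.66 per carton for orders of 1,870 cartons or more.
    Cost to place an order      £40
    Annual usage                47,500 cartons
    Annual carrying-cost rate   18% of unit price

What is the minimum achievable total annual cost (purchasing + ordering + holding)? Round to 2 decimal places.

H₁ = 18%×£114 = £20.5200;  H₂ = 18%×£113.66 = £20.4588
EOQ₁ = √(2×47,500×40/20.5200) = 430.33  (< 1,870, feasible at tier 1)
EOQ₂ = √(2×47,500×40/20.4588) = 430.97  (< 1,870 → use Q = 1,870 at tier-2 price)
TC(tier 1 (EOQ₁), Q≈430.3) = £5,423,830.40
TC(tier 2, Q≈1,870.0) = £5,418,995.02
Minimum at tier 2: £5,418,995.02

£5,418,995.02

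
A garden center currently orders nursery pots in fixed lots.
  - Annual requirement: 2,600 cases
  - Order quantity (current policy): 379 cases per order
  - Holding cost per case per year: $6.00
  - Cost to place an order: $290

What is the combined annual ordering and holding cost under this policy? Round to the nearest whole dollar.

Orders/yr = 2,600/379 = 6.860; ordering cost = 6.860 × $290 = $1,989.45
Average inventory = 379/2 = 189.5; holding cost = 189.5 × $6 = $1,137.00
Total = $1,989.45 + $1,137.00 = $3,126.45

$3,126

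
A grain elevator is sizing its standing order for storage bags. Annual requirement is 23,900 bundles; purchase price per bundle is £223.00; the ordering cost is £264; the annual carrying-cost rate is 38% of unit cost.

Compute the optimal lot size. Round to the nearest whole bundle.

Carrying cost H = £223 × 38% = £84.7400/bundle/yr
EOQ = √(2DS/H) = √(2 × 23,900 × 264 / 84.74)
    = √(148,916.69) ≈ 385.90

386 bundles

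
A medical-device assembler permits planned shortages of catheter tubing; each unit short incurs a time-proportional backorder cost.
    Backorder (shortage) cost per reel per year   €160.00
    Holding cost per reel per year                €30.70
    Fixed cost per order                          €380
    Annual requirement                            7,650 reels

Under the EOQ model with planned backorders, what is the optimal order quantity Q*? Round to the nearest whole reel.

Q* = √(2DS/H) · √((H + b)/b)
   = √(2 × 7,650 × 380 / 30.7) · √((30.7 + 160) / 160)
   = 435.179 × 1.0917 ≈ 475.10

475 reels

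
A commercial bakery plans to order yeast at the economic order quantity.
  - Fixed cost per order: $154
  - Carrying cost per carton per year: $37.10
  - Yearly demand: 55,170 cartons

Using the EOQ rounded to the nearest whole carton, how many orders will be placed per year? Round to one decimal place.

81.5 orders per year

Q* = √(2·D·S / H) = √(2·55,170·154 / 37.1) = √458,015.1 ≈ 676.77 → Q = 677
Orders per year = D/Q = 55,170 / 677 = 81.492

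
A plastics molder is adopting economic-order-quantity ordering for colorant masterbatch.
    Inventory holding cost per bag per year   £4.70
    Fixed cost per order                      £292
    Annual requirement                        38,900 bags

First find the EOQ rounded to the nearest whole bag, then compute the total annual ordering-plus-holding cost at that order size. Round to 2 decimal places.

£10,333.09

Optimal lot size Q* = (2 × 38,900 × £292 / £4.7)^½ ≈ 2,198.53 → Q = 2,199 bags
Ordering: D/Q × S = 38,900/2,199 × £292 = £5,165.44
Holding:  Q/2 × H = 2,199/2 × £4.7 = £5,167.65
Total = £5,165.44 + £5,167.65 = £10,333.09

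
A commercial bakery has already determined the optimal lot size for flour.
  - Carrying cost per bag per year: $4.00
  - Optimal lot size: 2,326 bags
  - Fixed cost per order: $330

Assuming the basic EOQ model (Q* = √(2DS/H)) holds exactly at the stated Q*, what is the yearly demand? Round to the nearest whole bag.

EOQ relation: Q² = 2DS/H, so rearrange for the unknown.
D = Q²H / (2S) = 2,326² × 4 / (2 × 330) = 32,789.55

32,790 bags per year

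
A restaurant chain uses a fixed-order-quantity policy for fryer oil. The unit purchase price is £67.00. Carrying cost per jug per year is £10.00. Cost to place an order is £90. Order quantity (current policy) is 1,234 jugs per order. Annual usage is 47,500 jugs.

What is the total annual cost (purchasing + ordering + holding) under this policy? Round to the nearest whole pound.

Annual ordering cost = (D/Q)·S = (47,500/1,234) × 90 = £3,464.34
Annual holding cost  = (Q/2)·H = (1,234/2) × 10 = £6,170.00
Purchase cost = D·C = 47,500 × 67 = £3,182,500.00
Total = £3,464.34 + £6,170.00 + £3,182,500.00 = £3,192,134.34

£3,192,134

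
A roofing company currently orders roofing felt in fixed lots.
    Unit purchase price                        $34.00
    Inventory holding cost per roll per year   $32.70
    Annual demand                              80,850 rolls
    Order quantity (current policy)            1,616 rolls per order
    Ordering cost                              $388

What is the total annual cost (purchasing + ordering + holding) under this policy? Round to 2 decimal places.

$2,794,733.60

Ordering: D/Q × S = 80,850/1,616 × $388 = $19,412.00
Holding:  Q/2 × H = 1,616/2 × $32.7 = $26,421.60
Purchase cost = D·C = 80,850 × 34 = $2,748,900.00
Total = $19,412.00 + $26,421.60 + $2,748,900.00 = $2,794,733.60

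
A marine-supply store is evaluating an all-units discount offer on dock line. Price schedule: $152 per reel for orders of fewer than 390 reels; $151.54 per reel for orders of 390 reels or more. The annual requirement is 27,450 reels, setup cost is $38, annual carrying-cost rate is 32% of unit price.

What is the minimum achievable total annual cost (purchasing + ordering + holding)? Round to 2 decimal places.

H₁ = 32%×$152 = $48.6400;  H₂ = 32%×$151.54 = $48.4928
EOQ₁ = √(2×27,450×38/48.6400) = 207.10  (< 390, feasible at tier 1)
EOQ₂ = √(2×27,450×38/48.4928) = 207.41  (< 390 → use Q = 390 at tier-2 price)
TC(tier 1 (EOQ₁), Q≈207.1) = $4,182,473.37
TC(tier 2, Q≈390.0) = $4,171,903.71
Minimum at tier 2: $4,171,903.71

$4,171,903.71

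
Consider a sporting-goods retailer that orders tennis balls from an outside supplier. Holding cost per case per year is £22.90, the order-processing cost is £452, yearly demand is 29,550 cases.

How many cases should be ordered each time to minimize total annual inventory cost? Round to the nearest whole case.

1,080 cases

Optimal lot size Q* = (2 × 29,550 × £452 / £22.9)^½ ≈ 1,080.05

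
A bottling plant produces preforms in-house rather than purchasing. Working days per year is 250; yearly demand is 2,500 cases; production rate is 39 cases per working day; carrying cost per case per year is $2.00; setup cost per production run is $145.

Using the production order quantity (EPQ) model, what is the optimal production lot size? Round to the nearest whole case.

698 cases

d = 2,500/250 = 10.0000 cases/day;  effective holding cost H(1 − d/p) = 2·(1 − 10.0000/39) = 1.48718
Q* = √(2DS / H_eff) = √(2·2,500·145 / 1.48718) ≈ 698.21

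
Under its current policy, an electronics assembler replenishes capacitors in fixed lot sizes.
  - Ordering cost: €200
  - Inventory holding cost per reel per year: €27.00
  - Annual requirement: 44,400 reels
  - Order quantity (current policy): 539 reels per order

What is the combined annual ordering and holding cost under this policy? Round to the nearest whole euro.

Orders/yr = 44,400/539 = 82.375; ordering cost = 82.375 × €200 = €16,474.95
Average inventory = 539/2 = 269.5; holding cost = 269.5 × €27 = €7,276.50
Total = €16,474.95 + €7,276.50 = €23,751.45

€23,751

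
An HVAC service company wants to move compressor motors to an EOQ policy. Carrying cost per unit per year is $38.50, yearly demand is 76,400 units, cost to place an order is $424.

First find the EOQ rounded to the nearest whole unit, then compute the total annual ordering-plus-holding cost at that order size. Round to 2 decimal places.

EOQ = √(2DS/H) = √(2 × 76,400 × 424 / 38.5)
    = √(1,682,784.42) ≈ 1,297.22 → Q = 1,297 units
Annual ordering cost = (D/Q)·S = (76,400/1,297) × 424 = $24,975.79
Annual holding cost  = (Q/2)·H = (1,297/2) × 38.5 = $24,967.25
Total = $24,975.79 + $24,967.25 = $49,943.04

$49,943.04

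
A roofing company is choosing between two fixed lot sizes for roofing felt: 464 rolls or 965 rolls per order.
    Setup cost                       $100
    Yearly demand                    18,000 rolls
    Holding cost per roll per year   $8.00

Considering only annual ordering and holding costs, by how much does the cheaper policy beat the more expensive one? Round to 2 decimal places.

Annual cost at Q: ordering D·S/Q plus holding Q·H/2.
TC(464) = (18,000/464)×100 + (464/2)×8 = $5,735.31
TC(965) = (18,000/965)×100 + (965/2)×8 = $5,725.28
Cheaper: Q = 965.  Difference = $10.03

$10.03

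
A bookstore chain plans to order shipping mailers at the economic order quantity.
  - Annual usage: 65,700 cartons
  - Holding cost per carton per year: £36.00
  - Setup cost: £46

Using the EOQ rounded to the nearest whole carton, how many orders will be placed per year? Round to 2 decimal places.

Q* = √(2·D·S / H) = √(2·65,700·46 / 36) = √167,900.0 ≈ 409.76 → Q = 410
Orders per year = D/Q = 65,700 / 410 = 160.244

160.24 orders per year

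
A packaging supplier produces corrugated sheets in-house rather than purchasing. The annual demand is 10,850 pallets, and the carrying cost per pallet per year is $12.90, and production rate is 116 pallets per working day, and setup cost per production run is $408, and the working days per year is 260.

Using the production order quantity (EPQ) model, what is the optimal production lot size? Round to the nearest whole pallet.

1,035 pallets

d = 10,850/260 = 41.7308 pallets/day;  effective holding cost H(1 − d/p) = 12.9·(1 − 41.7308/116) = 8.25925
Q* = √(2DS / H_eff) = √(2·10,850·408 / 8.25925) ≈ 1,035.36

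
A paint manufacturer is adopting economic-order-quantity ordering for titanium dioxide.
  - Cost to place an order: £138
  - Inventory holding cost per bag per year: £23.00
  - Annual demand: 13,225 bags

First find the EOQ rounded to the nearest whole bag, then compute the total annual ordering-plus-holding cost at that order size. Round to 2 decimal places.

£9,162.55

EOQ = √(2DS/H) = √(2 × 13,225 × 138 / 23)
    = √(158,700.00) ≈ 398.37 → Q = 398 bags
Annual ordering cost = (D/Q)·S = (13,225/398) × 138 = £4,585.55
Annual holding cost  = (Q/2)·H = (398/2) × 23 = £4,577.00
Total = £4,585.55 + £4,577.00 = £9,162.55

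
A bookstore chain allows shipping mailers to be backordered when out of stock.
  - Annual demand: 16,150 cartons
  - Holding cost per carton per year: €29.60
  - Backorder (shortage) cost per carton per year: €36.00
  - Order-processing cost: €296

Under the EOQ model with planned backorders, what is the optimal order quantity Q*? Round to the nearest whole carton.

767 cartons

Q* = √(2DS/H) · √((H + b)/b)
   = √(2 × 16,150 × 296 / 29.6) · √((29.6 + 36) / 36)
   = 568.331 × 1.3499 ≈ 767.19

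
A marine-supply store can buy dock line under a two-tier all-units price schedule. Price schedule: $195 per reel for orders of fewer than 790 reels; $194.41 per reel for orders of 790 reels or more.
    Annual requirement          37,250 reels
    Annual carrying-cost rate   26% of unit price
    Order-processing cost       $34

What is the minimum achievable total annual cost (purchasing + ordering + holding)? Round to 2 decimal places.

H₁ = 26%×$195 = $50.7000;  H₂ = 26%×$194.41 = $50.5466
EOQ₁ = √(2×37,250×34/50.7000) = 223.52  (< 790, feasible at tier 1)
EOQ₂ = √(2×37,250×34/50.5466) = 223.86  (< 790 → use Q = 790 at tier-2 price)
TC(tier 1 (EOQ₁), Q≈223.5) = $7,275,082.39
TC(tier 2, Q≈790.0) = $7,263,341.57
Minimum at tier 2: $7,263,341.57

$7,263,341.57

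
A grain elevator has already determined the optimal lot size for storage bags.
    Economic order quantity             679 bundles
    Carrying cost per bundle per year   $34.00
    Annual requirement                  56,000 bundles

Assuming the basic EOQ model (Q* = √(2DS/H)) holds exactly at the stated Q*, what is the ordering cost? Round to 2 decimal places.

EOQ relation: Q² = 2DS/H, so rearrange for the unknown.
S = Q²H / (2D) = 679² × 34 / (2 × 56,000) = 139.9589

$139.96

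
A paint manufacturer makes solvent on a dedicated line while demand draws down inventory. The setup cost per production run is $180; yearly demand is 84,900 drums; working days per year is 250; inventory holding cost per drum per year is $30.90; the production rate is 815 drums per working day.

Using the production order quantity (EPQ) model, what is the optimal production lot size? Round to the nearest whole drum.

Daily demand d = 84,900/250 = 339.600; p = 815; 1 − d/p = 0.58331
EPQ = √(2DS / (H(1 − d/p)))
    = √(2 × 84,900 × 180 / (30.9 × 0.58331)) ≈ 1,302.19

1,302 drums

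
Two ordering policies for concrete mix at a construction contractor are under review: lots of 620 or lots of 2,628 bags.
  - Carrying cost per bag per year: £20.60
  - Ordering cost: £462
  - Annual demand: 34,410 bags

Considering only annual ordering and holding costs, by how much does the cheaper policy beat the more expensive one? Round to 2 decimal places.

TC(Q) = (D/Q)S + (Q/2)H
TC(620) = (34,410/620)×462 + (620/2)×20.6 = £32,027.00
TC(2,628) = (34,410/2,628)×462 + (2,628/2)×20.6 = £33,117.65
Lots of 620 are cheaper by £1,090.65.

£1,090.65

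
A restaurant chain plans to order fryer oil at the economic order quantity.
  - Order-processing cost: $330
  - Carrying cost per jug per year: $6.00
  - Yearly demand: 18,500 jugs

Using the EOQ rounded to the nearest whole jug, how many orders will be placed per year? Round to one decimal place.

Q* = √(2·D·S / H) = √(2·18,500·330 / 6) = √2,035,000.0 ≈ 1,426.53 → Q = 1,427
Orders per year = D/Q = 18,500 / 1,427 = 12.964

13.0 orders per year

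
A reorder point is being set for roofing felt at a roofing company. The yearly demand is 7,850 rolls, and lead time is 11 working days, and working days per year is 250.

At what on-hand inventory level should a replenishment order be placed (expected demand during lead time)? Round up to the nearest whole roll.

Daily demand d = 7,850 / 250 = 31.400 rolls/day
Demand during lead time = 31.400 × 11 = 345.40
Reorder point = 345.40 → round up

346 rolls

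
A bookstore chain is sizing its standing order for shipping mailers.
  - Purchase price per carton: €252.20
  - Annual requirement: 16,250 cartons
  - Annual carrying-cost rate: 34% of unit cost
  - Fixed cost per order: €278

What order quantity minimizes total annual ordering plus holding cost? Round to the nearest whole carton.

Holding cost per carton per year: H = 34% × €252.2 = €85.7480
EOQ = √(2DS/H) = √(2 × 16,250 × 278 / 85.748)
    = √(105,366.89) ≈ 324.60

325 cartons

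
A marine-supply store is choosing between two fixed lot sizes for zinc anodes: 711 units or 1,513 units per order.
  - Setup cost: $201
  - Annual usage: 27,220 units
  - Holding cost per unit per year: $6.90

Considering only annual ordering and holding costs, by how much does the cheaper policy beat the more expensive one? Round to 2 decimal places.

$1,312.07

TC(Q) = (D/Q)S + (Q/2)H
TC(711) = (27,220/711)×201 + (711/2)×6.9 = $10,148.06
TC(1,513) = (27,220/1,513)×201 + (1,513/2)×6.9 = $8,835.99
Cheaper: Q = 1,513.  Difference = $1,312.07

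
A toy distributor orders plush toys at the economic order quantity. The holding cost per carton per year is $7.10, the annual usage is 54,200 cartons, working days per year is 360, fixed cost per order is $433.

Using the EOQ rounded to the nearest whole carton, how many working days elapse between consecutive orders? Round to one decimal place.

17.1 days

2DS/H = 2·54,200·433/7.1 = 6,610,873.24
EOQ = √6,610,873.24 ≈ 2,571.16 → Q = 2,571 cartons
Cycle time = (working days × Q)/D = (360 × 2,571) / 54,200 = 17.077 days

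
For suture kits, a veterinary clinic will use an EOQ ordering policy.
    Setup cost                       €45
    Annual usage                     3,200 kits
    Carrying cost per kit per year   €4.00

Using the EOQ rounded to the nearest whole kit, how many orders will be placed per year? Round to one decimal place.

EOQ = √(2DS/H) = √(2 × 3,200 × 45 / 4)
    = √(72,000.00) ≈ 268.33 → Q = 268
N = D/Q = 3,200/268 ≈ 11.940 orders/yr

11.9 orders per year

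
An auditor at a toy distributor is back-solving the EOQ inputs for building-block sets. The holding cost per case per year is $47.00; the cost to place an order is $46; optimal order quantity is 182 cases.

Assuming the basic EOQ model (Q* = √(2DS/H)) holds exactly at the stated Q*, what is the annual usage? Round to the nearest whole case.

16,922 cases per year

EOQ relation: Q² = 2DS/H, so rearrange for the unknown.
D = Q²H / (2S) = 182² × 47 / (2 × 46) = 16,922.04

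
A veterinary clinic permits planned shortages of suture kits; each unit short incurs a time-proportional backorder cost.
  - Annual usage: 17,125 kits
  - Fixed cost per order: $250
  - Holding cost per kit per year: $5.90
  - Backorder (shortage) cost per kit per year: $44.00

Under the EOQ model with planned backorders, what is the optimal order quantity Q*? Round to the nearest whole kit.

1,283 kits

Q* = √(2DS/H) · √((H + b)/b)
   = √(2 × 17,125 × 250 / 5.9) · √((5.9 + 44) / 44)
   = 1,204.687 × 1.0649 ≈ 1,282.92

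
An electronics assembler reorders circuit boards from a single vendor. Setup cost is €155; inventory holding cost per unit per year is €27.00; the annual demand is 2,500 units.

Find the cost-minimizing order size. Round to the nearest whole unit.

169 units

EOQ = √(2DS/H) = √(2 × 2,500 × 155 / 27)
    = √(28,703.70) ≈ 169.42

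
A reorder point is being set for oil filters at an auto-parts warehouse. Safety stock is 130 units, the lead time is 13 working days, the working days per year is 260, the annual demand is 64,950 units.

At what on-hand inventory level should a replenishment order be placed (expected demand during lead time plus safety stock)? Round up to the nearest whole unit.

3,378 units

Daily demand d = 64,950 / 260 = 249.808 units/day
Demand during lead time = 249.808 × 13 = 3,247.50
Reorder point = 3,247.50 + 130 = 3,377.50 → round up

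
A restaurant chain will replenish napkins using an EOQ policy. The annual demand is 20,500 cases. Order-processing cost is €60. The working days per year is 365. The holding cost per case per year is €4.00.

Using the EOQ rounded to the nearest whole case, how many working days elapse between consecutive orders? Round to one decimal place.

14.0 days

2DS/H = 2·20,500·60/4 = 615,000.00
EOQ = √615,000.00 ≈ 784.22 → Q = 784 cases
Cycle time = (working days × Q)/D = (365 × 784) / 20,500 = 13.959 days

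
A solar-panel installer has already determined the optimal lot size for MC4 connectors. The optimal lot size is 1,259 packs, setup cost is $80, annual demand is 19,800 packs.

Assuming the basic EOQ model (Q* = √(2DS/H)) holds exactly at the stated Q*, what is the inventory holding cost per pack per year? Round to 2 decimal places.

Since Q* = (2DS/H)^½, squaring gives Q*²·H = 2DS.
H = 2DS / Q² = 2 × 19,800 × 80 / 1,259² = 1.9986

$2.00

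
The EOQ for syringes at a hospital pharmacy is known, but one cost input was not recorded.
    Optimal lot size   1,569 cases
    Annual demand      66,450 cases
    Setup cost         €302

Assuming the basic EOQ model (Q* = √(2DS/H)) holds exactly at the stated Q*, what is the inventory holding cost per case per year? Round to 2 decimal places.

€16.30

Since Q* = (2DS/H)^½, squaring gives Q*²·H = 2DS.
H = 2DS / Q² = 2 × 66,450 × 302 / 1,569² = 16.3037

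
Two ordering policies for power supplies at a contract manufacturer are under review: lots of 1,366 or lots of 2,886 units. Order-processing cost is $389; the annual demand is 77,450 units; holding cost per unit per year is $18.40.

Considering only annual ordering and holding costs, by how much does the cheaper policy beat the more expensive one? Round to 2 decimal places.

$2,367.71

TC(Q) = (D/Q)S + (Q/2)H
TC(1,366) = (77,450/1,366)×389 + (1,366/2)×18.4 = $34,622.87
TC(2,886) = (77,450/2,886)×389 + (2,886/2)×18.4 = $36,990.58
|ΔTC| = |$34,622.87 − $36,990.58| = $2,367.71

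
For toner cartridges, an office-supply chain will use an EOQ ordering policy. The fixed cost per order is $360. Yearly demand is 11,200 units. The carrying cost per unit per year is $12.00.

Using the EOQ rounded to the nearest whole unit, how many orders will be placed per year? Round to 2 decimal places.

Optimal lot size Q* = (2 × 11,200 × $360 / $12)^½ ≈ 819.76 → Q = 820
N = D/Q = 11,200/820 ≈ 13.659 orders/yr

13.66 orders per year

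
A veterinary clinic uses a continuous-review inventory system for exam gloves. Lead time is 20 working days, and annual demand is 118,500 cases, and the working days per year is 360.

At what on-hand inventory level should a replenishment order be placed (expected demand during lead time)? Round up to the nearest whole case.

Daily demand d = 118,500 / 360 = 329.167 cases/day
Demand during lead time = 329.167 × 20 = 6,583.33
Reorder point = 6,583.33 → round up

6,584 cases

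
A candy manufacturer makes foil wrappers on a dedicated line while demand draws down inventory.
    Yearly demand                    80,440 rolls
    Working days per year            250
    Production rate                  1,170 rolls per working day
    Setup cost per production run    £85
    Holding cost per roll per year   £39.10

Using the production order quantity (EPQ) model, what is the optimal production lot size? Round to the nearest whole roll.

d = 80,440/250 = 321.7600 rolls/day;  effective holding cost H(1 − d/p) = 39.1·(1 − 321.7600/1170) = 28.34717
Q* = √(2DS / H_eff) = √(2·80,440·85 / 28.34717) ≈ 694.55

695 rolls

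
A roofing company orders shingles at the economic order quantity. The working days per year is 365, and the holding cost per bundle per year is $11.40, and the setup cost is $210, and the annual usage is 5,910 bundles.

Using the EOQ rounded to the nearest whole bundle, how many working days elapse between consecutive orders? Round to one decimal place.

28.8 days

2DS/H = 2·5,910·210/11.4 = 217,736.84
EOQ = √217,736.84 ≈ 466.62 → Q = 467 bundles
Days between orders = 365 / (D/Q) = 365 / 12.655 ≈ 28.842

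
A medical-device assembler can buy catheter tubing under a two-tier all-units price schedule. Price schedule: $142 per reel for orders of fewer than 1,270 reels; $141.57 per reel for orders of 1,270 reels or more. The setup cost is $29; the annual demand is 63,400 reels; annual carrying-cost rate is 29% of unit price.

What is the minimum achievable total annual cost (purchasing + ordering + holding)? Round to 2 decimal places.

H₁ = 29%×$142 = $41.1800;  H₂ = 29%×$141.57 = $41.0553
EOQ₁ = √(2×63,400×29/41.1800) = 298.82  (< 1,270, feasible at tier 1)
EOQ₂ = √(2×63,400×29/41.0553) = 299.28  (< 1,270 → use Q = 1,270 at tier-2 price)
TC(tier 1 (EOQ₁), Q≈298.8) = $9,015,105.57
TC(tier 2, Q≈1,270.0) = $9,003,055.83
Minimum at tier 2: $9,003,055.83

$9,003,055.83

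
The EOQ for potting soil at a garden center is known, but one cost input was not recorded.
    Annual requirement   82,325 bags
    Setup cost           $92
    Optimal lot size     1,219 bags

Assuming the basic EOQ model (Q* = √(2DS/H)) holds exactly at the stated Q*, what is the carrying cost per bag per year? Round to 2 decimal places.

$10.19

EOQ relation: Q² = 2DS/H, so rearrange for the unknown.
H = 2DS / Q² = 2 × 82,325 × 92 / 1,219² = 10.1939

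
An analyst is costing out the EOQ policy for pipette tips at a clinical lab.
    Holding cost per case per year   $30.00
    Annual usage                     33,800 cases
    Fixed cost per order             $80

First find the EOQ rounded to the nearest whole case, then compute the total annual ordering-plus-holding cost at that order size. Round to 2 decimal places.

Q* = √(2·D·S / H) = √(2·33,800·80 / 30) = √180,266.7 ≈ 424.58 → Q = 425 cases
Ordering: D/Q × S = 33,800/425 × $80 = $6,362.35
Holding:  Q/2 × H = 425/2 × $30 = $6,375.00
Total = $6,362.35 + $6,375.00 = $12,737.35

$12,737.35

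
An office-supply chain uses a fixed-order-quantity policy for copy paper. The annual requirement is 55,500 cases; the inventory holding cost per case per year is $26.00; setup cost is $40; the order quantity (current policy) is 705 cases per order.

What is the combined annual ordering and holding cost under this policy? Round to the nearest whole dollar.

Annual ordering cost = (D/Q)·S = (55,500/705) × 40 = $3,148.94
Annual holding cost  = (Q/2)·H = (705/2) × 26 = $9,165.00
Total = $3,148.94 + $9,165.00 = $12,313.94

$12,314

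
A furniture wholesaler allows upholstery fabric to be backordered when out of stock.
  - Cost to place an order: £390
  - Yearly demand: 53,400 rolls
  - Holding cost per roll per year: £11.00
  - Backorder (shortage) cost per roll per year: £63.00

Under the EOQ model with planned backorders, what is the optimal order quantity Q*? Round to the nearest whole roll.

Basic EOQ = √(2·53,400·390/11) = 1,945.905
Backorder adjustment √((H+b)/b) = √((11+63)/63) = 1.0838
Q* = 1,945.905 × 1.0838 ≈ 2,108.95

2,109 rolls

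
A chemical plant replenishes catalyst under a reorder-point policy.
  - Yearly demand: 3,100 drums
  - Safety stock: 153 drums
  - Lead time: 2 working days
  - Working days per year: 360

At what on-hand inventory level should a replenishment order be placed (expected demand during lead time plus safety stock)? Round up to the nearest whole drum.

171 drums

Daily demand d = 3,100 / 360 = 8.611 drums/day
Demand during lead time = 8.611 × 2 = 17.22
Reorder point = 17.22 + 153 = 170.22 → round up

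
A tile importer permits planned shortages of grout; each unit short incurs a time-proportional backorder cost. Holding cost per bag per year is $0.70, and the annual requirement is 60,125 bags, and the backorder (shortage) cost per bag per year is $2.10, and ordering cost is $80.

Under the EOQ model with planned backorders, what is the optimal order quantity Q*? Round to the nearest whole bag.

Q* = √(2DS/H) · √((H + b)/b)
   = √(2 × 60,125 × 80 / 0.7) · √((0.7 + 2.1) / 2.1)
   = 3,707.136 × 1.1547 ≈ 4,280.63

4,281 bags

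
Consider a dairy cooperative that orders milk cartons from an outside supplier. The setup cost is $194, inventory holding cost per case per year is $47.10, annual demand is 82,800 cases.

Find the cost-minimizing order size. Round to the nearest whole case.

826 cases

2DS/H = 2·82,800·194/47.1 = 682,089.17
EOQ = √682,089.17 ≈ 825.89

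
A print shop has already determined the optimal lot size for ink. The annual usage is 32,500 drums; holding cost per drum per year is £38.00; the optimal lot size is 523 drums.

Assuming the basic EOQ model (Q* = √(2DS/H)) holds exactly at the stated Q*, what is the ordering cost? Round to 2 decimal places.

£159.91

Since Q* = (2DS/H)^½, squaring gives Q*²·H = 2DS.
S = Q²H / (2D) = 523² × 38 / (2 × 32,500) = 159.9093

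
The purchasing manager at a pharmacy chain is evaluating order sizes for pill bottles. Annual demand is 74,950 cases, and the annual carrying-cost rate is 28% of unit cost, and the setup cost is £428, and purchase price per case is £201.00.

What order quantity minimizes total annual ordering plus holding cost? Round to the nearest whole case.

1,068 cases

H = i·C = 0.28 × £201 = £56.2800 per case-year
Optimal lot size Q* = (2 × 74,950 × £428 / £56.28)^½ ≈ 1,067.69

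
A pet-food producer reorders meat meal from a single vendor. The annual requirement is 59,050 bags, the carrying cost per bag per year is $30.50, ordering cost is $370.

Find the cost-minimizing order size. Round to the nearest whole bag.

1,197 bags

2DS/H = 2·59,050·370/30.5 = 1,432,688.52
EOQ = √1,432,688.52 ≈ 1,196.95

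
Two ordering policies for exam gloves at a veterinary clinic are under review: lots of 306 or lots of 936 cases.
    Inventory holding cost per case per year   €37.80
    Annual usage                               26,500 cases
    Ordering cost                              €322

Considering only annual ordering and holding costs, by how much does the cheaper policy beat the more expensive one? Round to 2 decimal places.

For each Q, cost = (D/Q)·S + (Q/2)·H.
TC(306) = (26,500/306)×322 + (306/2)×37.8 = €33,669.02
TC(936) = (26,500/936)×322 + (936/2)×37.8 = €26,806.85
Lots of 936 are cheaper by €6,862.17.

€6,862.17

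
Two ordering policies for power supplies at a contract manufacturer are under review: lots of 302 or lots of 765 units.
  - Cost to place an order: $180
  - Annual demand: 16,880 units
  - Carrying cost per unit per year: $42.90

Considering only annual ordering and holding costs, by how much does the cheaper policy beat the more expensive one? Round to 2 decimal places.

$3,842.19

Annual cost at Q: ordering D·S/Q plus holding Q·H/2.
TC(302) = (16,880/302)×180 + (302/2)×42.9 = $16,538.83
TC(765) = (16,880/765)×180 + (765/2)×42.9 = $20,381.01
Cheaper: Q = 302.  Difference = $3,842.19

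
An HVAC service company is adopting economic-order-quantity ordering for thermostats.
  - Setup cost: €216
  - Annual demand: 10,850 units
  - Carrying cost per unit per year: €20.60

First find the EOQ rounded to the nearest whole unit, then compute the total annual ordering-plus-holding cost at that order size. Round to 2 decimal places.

Optimal lot size Q* = (2 × 10,850 × €216 / €20.6)^½ ≈ 477.01 → Q = 477 units
Orders/yr = 10,850/477 = 22.746; ordering cost = 22.746 × €216 = €4,913.21
Average inventory = 477/2 = 238.5; holding cost = 238.5 × €20.6 = €4,913.10
Total = €4,913.21 + €4,913.10 = €9,826.31

€9,826.31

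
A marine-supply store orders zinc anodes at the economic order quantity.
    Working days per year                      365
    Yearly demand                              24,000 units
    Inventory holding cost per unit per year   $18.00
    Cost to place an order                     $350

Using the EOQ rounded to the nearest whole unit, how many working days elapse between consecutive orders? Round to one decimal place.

14.7 days

EOQ = √(2DS/H) = √(2 × 24,000 × 350 / 18)
    = √(933,333.33) ≈ 966.09 → Q = 966 units
T = Q/D × 365 days = 966/24,000 × 365 = 14.691 days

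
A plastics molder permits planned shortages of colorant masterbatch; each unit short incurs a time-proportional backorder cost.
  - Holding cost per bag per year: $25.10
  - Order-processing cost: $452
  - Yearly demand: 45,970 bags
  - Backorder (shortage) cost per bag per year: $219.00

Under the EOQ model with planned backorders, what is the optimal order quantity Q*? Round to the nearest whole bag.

Q* = √(2DS/H) · √((H + b)/b)
   = √(2 × 45,970 × 452 / 25.1) · √((25.1 + 219) / 219)
   = 1,286.722 × 1.0558 ≈ 1,358.46

1,358 bags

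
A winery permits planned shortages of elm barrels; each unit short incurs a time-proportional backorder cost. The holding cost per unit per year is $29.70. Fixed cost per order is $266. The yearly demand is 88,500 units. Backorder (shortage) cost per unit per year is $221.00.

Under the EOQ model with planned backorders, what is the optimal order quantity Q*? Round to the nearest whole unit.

1,341 units

Q* = √(2DS/H) · √((H + b)/b)
   = √(2 × 88,500 × 266 / 29.7) · √((29.7 + 221) / 221)
   = 1,259.068 × 1.0651 ≈ 1,341.00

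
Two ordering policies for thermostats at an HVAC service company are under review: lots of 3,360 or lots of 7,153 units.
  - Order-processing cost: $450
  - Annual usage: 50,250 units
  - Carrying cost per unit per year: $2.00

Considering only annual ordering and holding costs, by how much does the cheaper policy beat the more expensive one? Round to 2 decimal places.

$224.35

Annual cost at Q: ordering D·S/Q plus holding Q·H/2.
TC(3,360) = (50,250/3,360)×450 + (3,360/2)×2 = $10,089.91
TC(7,153) = (50,250/7,153)×450 + (7,153/2)×2 = $10,314.26
|ΔTC| = |$10,089.91 − $10,314.26| = $224.35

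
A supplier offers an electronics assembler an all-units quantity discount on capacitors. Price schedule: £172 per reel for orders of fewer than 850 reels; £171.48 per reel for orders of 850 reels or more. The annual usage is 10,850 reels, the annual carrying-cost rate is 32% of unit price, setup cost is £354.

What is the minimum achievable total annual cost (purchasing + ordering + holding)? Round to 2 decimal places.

H₁ = 32%×£172 = £55.0400;  H₂ = 32%×£171.48 = £54.8736
EOQ₁ = √(2×10,850×354/55.0400) = 373.59  (< 850, feasible at tier 1)
EOQ₂ = √(2×10,850×354/54.8736) = 374.15  (< 850 → use Q = 850 at tier-2 price)
TC(tier 1 (EOQ₁), Q≈373.6) = £1,886,762.25
TC(tier 2, Q≈850.0) = £1,888,397.99
Minimum at tier 1 (EOQ₁): £1,886,762.25

£1,886,762.25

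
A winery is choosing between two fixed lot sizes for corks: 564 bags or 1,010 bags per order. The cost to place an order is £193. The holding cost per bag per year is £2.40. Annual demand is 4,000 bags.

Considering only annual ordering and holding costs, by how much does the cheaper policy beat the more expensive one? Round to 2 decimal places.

£69.24

For each Q, cost = (D/Q)·S + (Q/2)·H.
TC(564) = (4,000/564)×193 + (564/2)×2.4 = £2,045.59
TC(1,010) = (4,000/1,010)×193 + (1,010/2)×2.4 = £1,976.36
|ΔTC| = |£2,045.59 − £1,976.36| = £69.24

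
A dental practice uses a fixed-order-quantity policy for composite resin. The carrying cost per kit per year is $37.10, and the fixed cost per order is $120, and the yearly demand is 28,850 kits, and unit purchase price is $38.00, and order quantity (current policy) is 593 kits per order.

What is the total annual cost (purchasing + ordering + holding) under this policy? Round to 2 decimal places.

Annual ordering cost = (D/Q)·S = (28,850/593) × 120 = $5,838.11
Annual holding cost  = (Q/2)·H = (593/2) × 37.1 = $11,000.15
Purchase cost = D·C = 28,850 × 38 = $1,096,300.00
Total = $5,838.11 + $11,000.15 + $1,096,300.00 = $1,113,138.26

$1,113,138.26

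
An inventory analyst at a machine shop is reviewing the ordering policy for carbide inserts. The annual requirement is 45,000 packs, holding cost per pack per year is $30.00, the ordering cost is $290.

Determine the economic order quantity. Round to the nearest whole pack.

933 packs

EOQ = √(2DS/H) = √(2 × 45,000 × 290 / 30)
    = √(870,000.00) ≈ 932.74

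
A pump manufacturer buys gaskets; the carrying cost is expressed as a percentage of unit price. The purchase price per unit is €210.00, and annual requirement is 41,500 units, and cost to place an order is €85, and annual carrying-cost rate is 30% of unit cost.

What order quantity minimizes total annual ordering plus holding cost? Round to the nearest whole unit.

H = i·C = 0.3 × €210 = €63.0000 per unit-year
Optimal lot size Q* = (2 × 41,500 × €85 / €63)^½ ≈ 334.64

335 units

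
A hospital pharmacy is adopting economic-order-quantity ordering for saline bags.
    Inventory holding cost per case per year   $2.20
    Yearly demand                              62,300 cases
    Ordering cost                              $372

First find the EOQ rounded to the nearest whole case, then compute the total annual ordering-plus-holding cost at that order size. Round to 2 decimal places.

Q* = √(2·D·S / H) = √(2·62,300·372 / 2.2) = √21,068,727.3 ≈ 4,590.07 → Q = 4,590 cases
Orders/yr = 62,300/4,590 = 13.573; ordering cost = 13.573 × $372 = $5,049.15
Average inventory = 4,590/2 = 2295; holding cost = 2295 × $2.2 = $5,049.00
Total = $5,049.15 + $5,049.00 = $10,098.15

$10,098.15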